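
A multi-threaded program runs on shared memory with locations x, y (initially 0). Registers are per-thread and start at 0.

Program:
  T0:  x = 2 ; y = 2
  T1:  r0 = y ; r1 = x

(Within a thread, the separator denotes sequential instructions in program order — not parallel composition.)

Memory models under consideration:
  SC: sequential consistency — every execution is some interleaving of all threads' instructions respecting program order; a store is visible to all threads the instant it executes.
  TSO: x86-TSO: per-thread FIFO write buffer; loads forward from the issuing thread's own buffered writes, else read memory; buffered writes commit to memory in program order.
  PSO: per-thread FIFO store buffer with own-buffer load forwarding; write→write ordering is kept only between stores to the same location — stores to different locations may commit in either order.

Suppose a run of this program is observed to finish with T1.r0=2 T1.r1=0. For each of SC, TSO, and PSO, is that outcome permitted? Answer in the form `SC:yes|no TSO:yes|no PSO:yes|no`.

outcome vector order: (T1.r0,T1.r1)
under SC → <0 0>; <0 2>; <2 2>
under TSO → <0 0>; <0 2>; <2 2>
under PSO → <0 0>; <0 2>; <2 0>; <2 2>
target <2 0> ∈ {PSO}

SC:no TSO:no PSO:yes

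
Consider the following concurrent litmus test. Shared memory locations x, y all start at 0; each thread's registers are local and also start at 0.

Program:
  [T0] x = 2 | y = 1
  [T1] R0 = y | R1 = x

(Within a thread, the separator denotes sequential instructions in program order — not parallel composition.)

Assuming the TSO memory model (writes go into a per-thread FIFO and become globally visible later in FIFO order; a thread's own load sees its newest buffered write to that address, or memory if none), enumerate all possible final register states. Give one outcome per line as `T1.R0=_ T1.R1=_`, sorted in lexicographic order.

T1.R0=0 T1.R1=0
T1.R0=0 T1.R1=2
T1.R0=1 T1.R1=2

outcome vector order: (T1.R0,T1.R1)
|TSO outcomes| = 3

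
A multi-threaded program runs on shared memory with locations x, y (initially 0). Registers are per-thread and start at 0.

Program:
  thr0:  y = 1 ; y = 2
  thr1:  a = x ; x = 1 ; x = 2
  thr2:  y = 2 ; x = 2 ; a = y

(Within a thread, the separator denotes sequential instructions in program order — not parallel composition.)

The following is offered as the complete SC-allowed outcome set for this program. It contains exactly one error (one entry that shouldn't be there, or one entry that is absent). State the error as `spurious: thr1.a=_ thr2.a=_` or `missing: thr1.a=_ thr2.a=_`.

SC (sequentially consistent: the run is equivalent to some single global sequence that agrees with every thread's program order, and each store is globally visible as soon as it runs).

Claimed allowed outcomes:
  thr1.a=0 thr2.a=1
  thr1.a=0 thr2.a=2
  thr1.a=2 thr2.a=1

outcome vector order: (thr1.a,thr2.a)
SC (4): 01 02 21 22
SC∖claimed = {22}

missing: thr1.a=2 thr2.a=2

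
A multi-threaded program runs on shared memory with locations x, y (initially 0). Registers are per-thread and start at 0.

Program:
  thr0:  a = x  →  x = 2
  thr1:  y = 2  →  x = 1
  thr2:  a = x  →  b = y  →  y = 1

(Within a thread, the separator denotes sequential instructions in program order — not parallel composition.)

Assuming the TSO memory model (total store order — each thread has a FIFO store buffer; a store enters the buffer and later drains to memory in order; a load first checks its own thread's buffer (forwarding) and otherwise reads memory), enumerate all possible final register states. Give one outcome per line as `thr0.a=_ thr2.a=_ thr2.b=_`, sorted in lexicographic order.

thr0.a=0 thr2.a=0 thr2.b=0
thr0.a=0 thr2.a=0 thr2.b=2
thr0.a=0 thr2.a=1 thr2.b=2
thr0.a=0 thr2.a=2 thr2.b=0
thr0.a=0 thr2.a=2 thr2.b=2
thr0.a=1 thr2.a=0 thr2.b=0
thr0.a=1 thr2.a=0 thr2.b=2
thr0.a=1 thr2.a=1 thr2.b=2
thr0.a=1 thr2.a=2 thr2.b=2

outcome vector order: (thr0.a,thr2.a,thr2.b)
|TSO outcomes| = 9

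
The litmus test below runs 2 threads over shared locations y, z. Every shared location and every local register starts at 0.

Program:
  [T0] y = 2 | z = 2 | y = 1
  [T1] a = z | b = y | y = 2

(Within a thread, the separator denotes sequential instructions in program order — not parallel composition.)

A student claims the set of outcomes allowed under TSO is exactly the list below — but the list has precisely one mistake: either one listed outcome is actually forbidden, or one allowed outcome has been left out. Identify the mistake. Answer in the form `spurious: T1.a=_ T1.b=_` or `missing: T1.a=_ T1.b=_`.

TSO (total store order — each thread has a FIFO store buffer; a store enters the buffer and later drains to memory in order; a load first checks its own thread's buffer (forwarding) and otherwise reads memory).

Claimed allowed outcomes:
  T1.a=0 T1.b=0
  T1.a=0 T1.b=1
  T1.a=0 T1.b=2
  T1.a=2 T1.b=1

outcome vector order: (T1.a,T1.b)
[TSO] allowed = {(0,0) (0,1) (0,2) (2,1) (2,2)}
TSO∖claimed = {(2,2)}

missing: T1.a=2 T1.b=2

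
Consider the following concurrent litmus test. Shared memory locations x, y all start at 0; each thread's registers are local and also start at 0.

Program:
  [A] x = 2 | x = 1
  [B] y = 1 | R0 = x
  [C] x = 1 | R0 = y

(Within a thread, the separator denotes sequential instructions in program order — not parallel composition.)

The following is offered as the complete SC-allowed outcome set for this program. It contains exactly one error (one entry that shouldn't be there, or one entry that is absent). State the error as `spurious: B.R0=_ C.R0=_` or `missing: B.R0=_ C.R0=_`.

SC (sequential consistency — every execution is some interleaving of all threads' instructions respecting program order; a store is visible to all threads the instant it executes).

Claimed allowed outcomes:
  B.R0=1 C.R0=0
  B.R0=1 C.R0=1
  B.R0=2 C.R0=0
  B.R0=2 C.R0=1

missing: B.R0=0 C.R0=1

outcome vector order: (B.R0,C.R0)
SC: 5 outcomes — {(0,1), (1,0), (1,1), (2,0), (2,1)}
SC∖claimed = {(0,1)}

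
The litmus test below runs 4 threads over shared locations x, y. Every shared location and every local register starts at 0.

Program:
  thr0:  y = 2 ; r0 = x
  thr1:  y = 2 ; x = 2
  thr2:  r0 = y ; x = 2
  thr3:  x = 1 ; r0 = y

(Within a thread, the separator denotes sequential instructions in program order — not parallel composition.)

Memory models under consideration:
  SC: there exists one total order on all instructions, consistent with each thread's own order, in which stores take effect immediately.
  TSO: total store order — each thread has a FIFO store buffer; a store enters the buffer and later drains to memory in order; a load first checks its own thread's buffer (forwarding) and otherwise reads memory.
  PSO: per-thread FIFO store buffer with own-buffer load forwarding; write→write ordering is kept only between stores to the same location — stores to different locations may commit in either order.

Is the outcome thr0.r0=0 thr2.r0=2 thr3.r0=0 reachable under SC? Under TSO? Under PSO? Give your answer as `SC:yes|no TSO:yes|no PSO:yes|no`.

SC:no TSO:yes PSO:yes

outcome vector order: (thr0.r0,thr2.r0,thr3.r0)
under SC → (0,0,2), (0,2,2), (1,0,0), (1,0,2), (1,2,0), (1,2,2), (2,0,0), (2,0,2), (2,2,0), (2,2,2)
under TSO → (0,0,0), (0,0,2), (0,2,0), (0,2,2), (1,0,0), (1,0,2), (1,2,0), (1,2,2), (2,0,0), (2,0,2), (2,2,0), (2,2,2)
under PSO → (0,0,0), (0,0,2), (0,2,0), (0,2,2), (1,0,0), (1,0,2), (1,2,0), (1,2,2), (2,0,0), (2,0,2), (2,2,0), (2,2,2)
target (0,2,0) ∈ {TSO,PSO}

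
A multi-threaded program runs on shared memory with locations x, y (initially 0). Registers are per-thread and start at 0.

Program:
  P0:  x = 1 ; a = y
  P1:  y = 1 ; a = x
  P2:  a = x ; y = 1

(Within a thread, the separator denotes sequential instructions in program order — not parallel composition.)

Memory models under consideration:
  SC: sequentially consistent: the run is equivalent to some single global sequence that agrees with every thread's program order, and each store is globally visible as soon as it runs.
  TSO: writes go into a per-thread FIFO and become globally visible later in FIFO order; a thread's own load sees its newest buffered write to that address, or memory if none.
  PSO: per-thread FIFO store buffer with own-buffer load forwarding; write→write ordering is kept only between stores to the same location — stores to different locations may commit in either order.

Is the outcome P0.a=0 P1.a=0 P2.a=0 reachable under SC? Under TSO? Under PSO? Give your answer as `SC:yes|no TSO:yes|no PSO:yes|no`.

SC:no TSO:yes PSO:yes

outcome vector order: (P0.a,P1.a,P2.a)
under SC → <0 1 0>; <0 1 1>; <1 0 0>; <1 0 1>; <1 1 0>; <1 1 1>
under TSO → <0 0 0>; <0 0 1>; <0 1 0>; <0 1 1>; <1 0 0>; <1 0 1>; <1 1 0>; <1 1 1>
under PSO → <0 0 0>; <0 0 1>; <0 1 0>; <0 1 1>; <1 0 0>; <1 0 1>; <1 1 0>; <1 1 1>
target <0 0 0> ∈ {TSO,PSO}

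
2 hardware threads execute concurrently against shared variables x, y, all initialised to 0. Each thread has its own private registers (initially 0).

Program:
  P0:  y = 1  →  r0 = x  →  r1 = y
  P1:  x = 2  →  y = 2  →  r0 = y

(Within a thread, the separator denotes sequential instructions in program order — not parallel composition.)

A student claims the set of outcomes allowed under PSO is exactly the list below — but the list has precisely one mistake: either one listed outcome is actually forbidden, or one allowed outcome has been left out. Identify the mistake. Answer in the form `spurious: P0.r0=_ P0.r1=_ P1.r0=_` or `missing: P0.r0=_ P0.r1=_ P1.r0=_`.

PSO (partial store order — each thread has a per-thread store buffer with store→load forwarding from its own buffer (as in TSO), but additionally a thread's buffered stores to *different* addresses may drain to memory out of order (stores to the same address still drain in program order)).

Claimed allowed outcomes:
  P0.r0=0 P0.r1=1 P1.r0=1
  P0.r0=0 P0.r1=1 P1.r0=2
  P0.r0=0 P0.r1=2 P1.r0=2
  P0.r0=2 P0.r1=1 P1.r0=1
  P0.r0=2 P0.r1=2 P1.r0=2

missing: P0.r0=2 P0.r1=1 P1.r0=2

outcome vector order: (P0.r0,P0.r1,P1.r0)
[PSO] allowed = {011 012 022 211 212 222}
PSO∖claimed = {212}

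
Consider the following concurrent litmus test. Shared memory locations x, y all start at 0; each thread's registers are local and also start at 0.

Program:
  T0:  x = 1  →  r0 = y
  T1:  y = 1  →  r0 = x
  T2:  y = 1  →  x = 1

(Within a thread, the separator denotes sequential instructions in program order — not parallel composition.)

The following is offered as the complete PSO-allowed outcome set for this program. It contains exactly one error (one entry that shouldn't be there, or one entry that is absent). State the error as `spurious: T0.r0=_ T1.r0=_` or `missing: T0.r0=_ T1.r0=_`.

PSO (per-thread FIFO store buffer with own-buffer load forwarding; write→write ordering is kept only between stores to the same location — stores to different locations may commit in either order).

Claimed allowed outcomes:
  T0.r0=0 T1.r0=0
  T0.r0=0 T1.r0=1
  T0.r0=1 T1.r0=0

outcome vector order: (T0.r0,T1.r0)
[PSO] allowed = {<0 0>; <0 1>; <1 0>; <1 1>}
PSO∖claimed = {<1 1>}

missing: T0.r0=1 T1.r0=1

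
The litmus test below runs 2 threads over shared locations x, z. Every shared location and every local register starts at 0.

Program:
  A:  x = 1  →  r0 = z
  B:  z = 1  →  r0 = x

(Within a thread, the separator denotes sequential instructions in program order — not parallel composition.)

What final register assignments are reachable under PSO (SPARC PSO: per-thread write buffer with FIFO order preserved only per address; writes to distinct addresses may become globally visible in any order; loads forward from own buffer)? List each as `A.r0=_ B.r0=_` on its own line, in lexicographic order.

A.r0=0 B.r0=0
A.r0=0 B.r0=1
A.r0=1 B.r0=0
A.r0=1 B.r0=1

outcome vector order: (A.r0,B.r0)
|PSO outcomes| = 4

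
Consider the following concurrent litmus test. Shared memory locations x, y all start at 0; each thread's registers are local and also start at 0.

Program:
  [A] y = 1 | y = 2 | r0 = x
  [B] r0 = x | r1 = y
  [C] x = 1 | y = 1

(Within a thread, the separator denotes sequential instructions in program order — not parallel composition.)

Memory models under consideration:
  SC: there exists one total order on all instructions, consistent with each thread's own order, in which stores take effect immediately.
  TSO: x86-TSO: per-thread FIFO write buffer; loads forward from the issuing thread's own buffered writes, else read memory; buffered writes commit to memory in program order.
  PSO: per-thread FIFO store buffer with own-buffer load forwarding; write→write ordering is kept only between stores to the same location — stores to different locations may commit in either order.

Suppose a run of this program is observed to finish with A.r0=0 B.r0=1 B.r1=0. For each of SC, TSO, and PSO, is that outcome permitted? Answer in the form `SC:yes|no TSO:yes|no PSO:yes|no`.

outcome vector order: (A.r0,B.r0,B.r1)
SC (11): 0/0/0; 0/0/1; 0/0/2; 0/1/1; 0/1/2; 1/0/0; 1/0/1; 1/0/2; 1/1/0; 1/1/1; 1/1/2
TSO (12): 0/0/0; 0/0/1; 0/0/2; 0/1/0; 0/1/1; 0/1/2; 1/0/0; 1/0/1; 1/0/2; 1/1/0; 1/1/1; 1/1/2
PSO (12): 0/0/0; 0/0/1; 0/0/2; 0/1/0; 0/1/1; 0/1/2; 1/0/0; 1/0/1; 1/0/2; 1/1/0; 1/1/1; 1/1/2
target 0/1/0 ∈ {TSO,PSO}

SC:no TSO:yes PSO:yes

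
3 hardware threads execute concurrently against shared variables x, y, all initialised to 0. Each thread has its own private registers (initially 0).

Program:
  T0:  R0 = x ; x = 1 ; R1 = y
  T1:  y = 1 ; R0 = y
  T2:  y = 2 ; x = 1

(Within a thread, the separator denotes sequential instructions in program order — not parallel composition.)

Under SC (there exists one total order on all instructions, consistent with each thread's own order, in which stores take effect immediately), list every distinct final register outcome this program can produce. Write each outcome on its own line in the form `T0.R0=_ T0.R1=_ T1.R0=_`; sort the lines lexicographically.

outcome vector order: (T0.R0,T0.R1,T1.R0)
|SC outcomes| = 9

T0.R0=0 T0.R1=0 T1.R0=1
T0.R0=0 T0.R1=0 T1.R0=2
T0.R0=0 T0.R1=1 T1.R0=1
T0.R0=0 T0.R1=1 T1.R0=2
T0.R0=0 T0.R1=2 T1.R0=1
T0.R0=0 T0.R1=2 T1.R0=2
T0.R0=1 T0.R1=1 T1.R0=1
T0.R0=1 T0.R1=2 T1.R0=1
T0.R0=1 T0.R1=2 T1.R0=2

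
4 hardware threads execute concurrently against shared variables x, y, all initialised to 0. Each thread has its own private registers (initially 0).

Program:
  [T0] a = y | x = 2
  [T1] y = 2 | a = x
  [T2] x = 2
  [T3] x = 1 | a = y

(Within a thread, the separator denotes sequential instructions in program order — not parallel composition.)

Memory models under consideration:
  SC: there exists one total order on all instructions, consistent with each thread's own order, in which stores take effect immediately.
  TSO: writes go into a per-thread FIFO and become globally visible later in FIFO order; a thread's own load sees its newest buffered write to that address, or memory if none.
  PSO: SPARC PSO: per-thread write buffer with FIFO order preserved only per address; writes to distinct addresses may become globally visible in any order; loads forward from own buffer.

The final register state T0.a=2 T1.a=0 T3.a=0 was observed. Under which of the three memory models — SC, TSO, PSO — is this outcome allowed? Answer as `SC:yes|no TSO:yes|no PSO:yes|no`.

SC:no TSO:yes PSO:yes

outcome vector order: (T0.a,T1.a,T3.a)
SC: 10 outcomes — {0/0/2 0/1/0 0/1/2 0/2/0 0/2/2 2/0/2 2/1/0 2/1/2 2/2/0 2/2/2}
TSO: 12 outcomes — {0/0/0 0/0/2 0/1/0 0/1/2 0/2/0 0/2/2 2/0/0 2/0/2 2/1/0 2/1/2 2/2/0 2/2/2}
PSO: 12 outcomes — {0/0/0 0/0/2 0/1/0 0/1/2 0/2/0 0/2/2 2/0/0 2/0/2 2/1/0 2/1/2 2/2/0 2/2/2}
target 2/0/0 ∈ {TSO,PSO}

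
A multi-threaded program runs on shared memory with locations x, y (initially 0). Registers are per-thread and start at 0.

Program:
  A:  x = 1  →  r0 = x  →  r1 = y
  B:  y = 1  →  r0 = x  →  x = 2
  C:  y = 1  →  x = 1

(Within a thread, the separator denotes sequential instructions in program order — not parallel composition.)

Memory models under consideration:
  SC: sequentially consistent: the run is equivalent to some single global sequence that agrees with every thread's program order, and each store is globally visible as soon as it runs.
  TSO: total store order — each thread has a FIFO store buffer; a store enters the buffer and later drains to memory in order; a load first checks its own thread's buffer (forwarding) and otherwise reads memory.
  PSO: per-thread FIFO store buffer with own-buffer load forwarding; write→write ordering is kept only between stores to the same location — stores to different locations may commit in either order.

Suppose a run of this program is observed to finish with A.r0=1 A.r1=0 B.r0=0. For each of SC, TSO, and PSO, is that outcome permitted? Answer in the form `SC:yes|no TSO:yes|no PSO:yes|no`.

outcome vector order: (A.r0,A.r1,B.r0)
under SC → <1 0 1>; <1 1 0>; <1 1 1>; <2 1 0>; <2 1 1>
under TSO → <1 0 0>; <1 0 1>; <1 1 0>; <1 1 1>; <2 1 0>; <2 1 1>
under PSO → <1 0 0>; <1 0 1>; <1 1 0>; <1 1 1>; <2 0 0>; <2 0 1>; <2 1 0>; <2 1 1>
target <1 0 0> ∈ {TSO,PSO}

SC:no TSO:yes PSO:yes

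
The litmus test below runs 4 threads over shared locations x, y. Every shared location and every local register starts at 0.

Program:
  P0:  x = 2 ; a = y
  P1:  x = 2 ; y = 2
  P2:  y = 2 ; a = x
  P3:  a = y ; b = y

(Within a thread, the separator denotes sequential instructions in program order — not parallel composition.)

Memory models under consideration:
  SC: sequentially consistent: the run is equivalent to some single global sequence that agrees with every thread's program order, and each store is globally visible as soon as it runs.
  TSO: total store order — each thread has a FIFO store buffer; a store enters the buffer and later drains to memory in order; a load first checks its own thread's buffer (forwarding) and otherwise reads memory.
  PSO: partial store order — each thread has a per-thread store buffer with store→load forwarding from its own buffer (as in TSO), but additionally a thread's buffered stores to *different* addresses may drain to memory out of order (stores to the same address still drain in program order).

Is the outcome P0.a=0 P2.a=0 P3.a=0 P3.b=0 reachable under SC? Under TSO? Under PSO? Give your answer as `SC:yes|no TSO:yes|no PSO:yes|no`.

outcome vector order: (P0.a,P2.a,P3.a,P3.b)
under SC → 0200 0202 0222 2000 2002 2022 2200 2202 2222
under TSO → 0000 0002 0022 0200 0202 0222 2000 2002 2022 2200 2202 2222
under PSO → 0000 0002 0022 0200 0202 0222 2000 2002 2022 2200 2202 2222
target 0000 ∈ {TSO,PSO}

SC:no TSO:yes PSO:yes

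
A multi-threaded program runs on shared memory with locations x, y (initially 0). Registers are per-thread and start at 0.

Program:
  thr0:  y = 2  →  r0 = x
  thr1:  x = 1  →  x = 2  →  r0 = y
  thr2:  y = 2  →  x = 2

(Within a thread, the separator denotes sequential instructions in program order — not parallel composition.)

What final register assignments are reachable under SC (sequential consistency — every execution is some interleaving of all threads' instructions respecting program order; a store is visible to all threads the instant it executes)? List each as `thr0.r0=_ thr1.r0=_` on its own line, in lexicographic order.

outcome vector order: (thr0.r0,thr1.r0)
|SC outcomes| = 4

thr0.r0=0 thr1.r0=2
thr0.r0=1 thr1.r0=2
thr0.r0=2 thr1.r0=0
thr0.r0=2 thr1.r0=2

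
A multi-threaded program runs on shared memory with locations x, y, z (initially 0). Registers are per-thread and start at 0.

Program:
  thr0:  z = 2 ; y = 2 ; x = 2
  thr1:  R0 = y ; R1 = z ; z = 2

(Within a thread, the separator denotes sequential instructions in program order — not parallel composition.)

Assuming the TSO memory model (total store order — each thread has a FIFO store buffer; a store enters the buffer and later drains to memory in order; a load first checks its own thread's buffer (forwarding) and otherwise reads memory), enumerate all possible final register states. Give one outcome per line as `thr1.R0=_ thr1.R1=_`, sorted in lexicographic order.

thr1.R0=0 thr1.R1=0
thr1.R0=0 thr1.R1=2
thr1.R0=2 thr1.R1=2

outcome vector order: (thr1.R0,thr1.R1)
|TSO outcomes| = 3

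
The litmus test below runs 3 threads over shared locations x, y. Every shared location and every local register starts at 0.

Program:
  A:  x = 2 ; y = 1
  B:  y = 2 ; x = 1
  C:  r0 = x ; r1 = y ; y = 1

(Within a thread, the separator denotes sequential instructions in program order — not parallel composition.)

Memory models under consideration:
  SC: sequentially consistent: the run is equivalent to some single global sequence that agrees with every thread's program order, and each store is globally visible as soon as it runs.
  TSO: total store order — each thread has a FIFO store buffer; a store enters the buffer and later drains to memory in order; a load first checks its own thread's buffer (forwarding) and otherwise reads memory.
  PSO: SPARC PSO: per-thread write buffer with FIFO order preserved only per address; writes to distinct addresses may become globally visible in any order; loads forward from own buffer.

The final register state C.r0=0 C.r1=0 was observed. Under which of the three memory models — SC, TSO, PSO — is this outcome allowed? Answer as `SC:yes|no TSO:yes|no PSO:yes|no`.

SC:yes TSO:yes PSO:yes

outcome vector order: (C.r0,C.r1)
under SC → 0/0, 0/1, 0/2, 1/1, 1/2, 2/0, 2/1, 2/2
under TSO → 0/0, 0/1, 0/2, 1/1, 1/2, 2/0, 2/1, 2/2
under PSO → 0/0, 0/1, 0/2, 1/0, 1/1, 1/2, 2/0, 2/1, 2/2
target 0/0 ∈ {SC,TSO,PSO}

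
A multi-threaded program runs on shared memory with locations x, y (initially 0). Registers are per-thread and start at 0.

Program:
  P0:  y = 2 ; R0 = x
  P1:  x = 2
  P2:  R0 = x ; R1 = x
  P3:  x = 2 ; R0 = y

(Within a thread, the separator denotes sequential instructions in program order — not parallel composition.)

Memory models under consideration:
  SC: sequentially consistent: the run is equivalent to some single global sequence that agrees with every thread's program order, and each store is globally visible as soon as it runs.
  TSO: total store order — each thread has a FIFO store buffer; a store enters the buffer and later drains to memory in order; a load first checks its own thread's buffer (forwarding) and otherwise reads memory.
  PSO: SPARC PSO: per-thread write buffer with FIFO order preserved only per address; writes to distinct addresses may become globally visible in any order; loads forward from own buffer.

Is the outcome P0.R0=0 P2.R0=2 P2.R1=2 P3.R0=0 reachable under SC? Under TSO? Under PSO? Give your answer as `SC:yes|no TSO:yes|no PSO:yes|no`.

outcome vector order: (P0.R0,P2.R0,P2.R1,P3.R0)
under SC → 0/0/0/2 0/0/2/2 0/2/2/2 2/0/0/0 2/0/0/2 2/0/2/0 2/0/2/2 2/2/2/0 2/2/2/2
under TSO → 0/0/0/0 0/0/0/2 0/0/2/0 0/0/2/2 0/2/2/0 0/2/2/2 2/0/0/0 2/0/0/2 2/0/2/0 2/0/2/2 2/2/2/0 2/2/2/2
under PSO → 0/0/0/0 0/0/0/2 0/0/2/0 0/0/2/2 0/2/2/0 0/2/2/2 2/0/0/0 2/0/0/2 2/0/2/0 2/0/2/2 2/2/2/0 2/2/2/2
target 0/2/2/0 ∈ {TSO,PSO}

SC:no TSO:yes PSO:yes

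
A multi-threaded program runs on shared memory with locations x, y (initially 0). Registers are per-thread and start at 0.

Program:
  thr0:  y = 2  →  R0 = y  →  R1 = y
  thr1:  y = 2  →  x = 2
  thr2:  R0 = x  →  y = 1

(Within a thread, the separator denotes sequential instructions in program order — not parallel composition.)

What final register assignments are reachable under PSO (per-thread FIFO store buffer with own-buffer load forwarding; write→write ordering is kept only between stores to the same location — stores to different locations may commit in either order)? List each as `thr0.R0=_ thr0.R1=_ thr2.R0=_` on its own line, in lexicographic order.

thr0.R0=1 thr0.R1=1 thr2.R0=0
thr0.R0=1 thr0.R1=1 thr2.R0=2
thr0.R0=1 thr0.R1=2 thr2.R0=0
thr0.R0=1 thr0.R1=2 thr2.R0=2
thr0.R0=2 thr0.R1=1 thr2.R0=0
thr0.R0=2 thr0.R1=1 thr2.R0=2
thr0.R0=2 thr0.R1=2 thr2.R0=0
thr0.R0=2 thr0.R1=2 thr2.R0=2

outcome vector order: (thr0.R0,thr0.R1,thr2.R0)
|PSO outcomes| = 8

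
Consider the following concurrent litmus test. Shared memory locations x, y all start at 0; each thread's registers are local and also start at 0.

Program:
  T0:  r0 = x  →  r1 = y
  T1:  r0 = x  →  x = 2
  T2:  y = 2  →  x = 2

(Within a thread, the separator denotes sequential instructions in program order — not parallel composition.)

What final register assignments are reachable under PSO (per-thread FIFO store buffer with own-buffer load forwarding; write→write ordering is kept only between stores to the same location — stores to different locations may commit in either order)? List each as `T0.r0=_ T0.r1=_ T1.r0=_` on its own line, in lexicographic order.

outcome vector order: (T0.r0,T0.r1,T1.r0)
|PSO outcomes| = 8

T0.r0=0 T0.r1=0 T1.r0=0
T0.r0=0 T0.r1=0 T1.r0=2
T0.r0=0 T0.r1=2 T1.r0=0
T0.r0=0 T0.r1=2 T1.r0=2
T0.r0=2 T0.r1=0 T1.r0=0
T0.r0=2 T0.r1=0 T1.r0=2
T0.r0=2 T0.r1=2 T1.r0=0
T0.r0=2 T0.r1=2 T1.r0=2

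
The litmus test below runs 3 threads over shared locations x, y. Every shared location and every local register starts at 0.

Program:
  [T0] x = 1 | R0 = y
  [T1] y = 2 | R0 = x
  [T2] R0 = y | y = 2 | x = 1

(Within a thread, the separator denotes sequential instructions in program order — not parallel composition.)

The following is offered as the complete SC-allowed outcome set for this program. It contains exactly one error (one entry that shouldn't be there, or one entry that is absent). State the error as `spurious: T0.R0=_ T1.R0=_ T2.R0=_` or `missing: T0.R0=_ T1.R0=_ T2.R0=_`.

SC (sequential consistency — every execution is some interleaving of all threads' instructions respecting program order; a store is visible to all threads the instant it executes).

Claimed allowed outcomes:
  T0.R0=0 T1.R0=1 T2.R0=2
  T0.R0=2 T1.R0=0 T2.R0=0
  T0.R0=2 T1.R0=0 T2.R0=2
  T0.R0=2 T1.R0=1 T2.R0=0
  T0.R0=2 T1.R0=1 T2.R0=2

outcome vector order: (T0.R0,T1.R0,T2.R0)
SC: 6 outcomes — {010; 012; 200; 202; 210; 212}
SC∖claimed = {010}

missing: T0.R0=0 T1.R0=1 T2.R0=0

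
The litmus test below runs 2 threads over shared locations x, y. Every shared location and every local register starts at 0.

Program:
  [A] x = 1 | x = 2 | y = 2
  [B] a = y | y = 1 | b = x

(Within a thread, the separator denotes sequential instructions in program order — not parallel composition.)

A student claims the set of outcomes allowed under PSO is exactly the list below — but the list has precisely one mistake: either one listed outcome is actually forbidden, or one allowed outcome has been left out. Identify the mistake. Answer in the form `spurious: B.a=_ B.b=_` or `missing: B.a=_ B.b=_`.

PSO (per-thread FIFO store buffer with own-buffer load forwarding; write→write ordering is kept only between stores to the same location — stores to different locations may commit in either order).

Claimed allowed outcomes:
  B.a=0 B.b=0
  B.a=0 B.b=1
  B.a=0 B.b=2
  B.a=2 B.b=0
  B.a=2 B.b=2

missing: B.a=2 B.b=1

outcome vector order: (B.a,B.b)
PSO: 6 outcomes — {0/0, 0/1, 0/2, 2/0, 2/1, 2/2}
PSO∖claimed = {2/1}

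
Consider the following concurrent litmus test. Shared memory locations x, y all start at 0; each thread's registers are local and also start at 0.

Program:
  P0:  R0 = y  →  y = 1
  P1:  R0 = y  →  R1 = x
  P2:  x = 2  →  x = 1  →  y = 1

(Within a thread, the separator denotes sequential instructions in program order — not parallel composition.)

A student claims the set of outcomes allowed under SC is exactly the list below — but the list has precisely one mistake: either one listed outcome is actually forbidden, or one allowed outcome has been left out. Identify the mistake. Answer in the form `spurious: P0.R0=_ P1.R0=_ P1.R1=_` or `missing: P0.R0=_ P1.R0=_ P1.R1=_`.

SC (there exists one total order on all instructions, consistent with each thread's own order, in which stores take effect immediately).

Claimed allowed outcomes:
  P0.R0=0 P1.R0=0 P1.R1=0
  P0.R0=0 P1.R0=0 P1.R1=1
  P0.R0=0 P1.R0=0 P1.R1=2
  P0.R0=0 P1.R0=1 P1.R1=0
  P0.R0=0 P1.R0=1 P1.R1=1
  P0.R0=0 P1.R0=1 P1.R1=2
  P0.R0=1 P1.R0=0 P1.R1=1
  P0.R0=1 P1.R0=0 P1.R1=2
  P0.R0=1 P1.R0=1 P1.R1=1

missing: P0.R0=1 P1.R0=0 P1.R1=0

outcome vector order: (P0.R0,P1.R0,P1.R1)
[SC] allowed = {<0 0 0> <0 0 1> <0 0 2> <0 1 0> <0 1 1> <0 1 2> <1 0 0> <1 0 1> <1 0 2> <1 1 1>}
SC∖claimed = {<1 0 0>}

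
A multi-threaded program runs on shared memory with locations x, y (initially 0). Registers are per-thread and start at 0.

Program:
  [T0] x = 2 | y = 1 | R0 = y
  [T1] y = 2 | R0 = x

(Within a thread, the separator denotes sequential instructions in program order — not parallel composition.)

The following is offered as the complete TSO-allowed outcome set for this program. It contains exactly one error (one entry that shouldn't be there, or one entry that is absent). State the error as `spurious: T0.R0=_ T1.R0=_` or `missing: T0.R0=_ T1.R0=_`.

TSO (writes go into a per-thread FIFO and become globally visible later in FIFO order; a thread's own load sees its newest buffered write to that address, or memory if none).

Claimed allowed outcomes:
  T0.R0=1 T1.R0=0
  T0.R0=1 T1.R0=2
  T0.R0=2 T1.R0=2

outcome vector order: (T0.R0,T1.R0)
under TSO → <1 0>; <1 2>; <2 0>; <2 2>
TSO∖claimed = {<2 0>}

missing: T0.R0=2 T1.R0=0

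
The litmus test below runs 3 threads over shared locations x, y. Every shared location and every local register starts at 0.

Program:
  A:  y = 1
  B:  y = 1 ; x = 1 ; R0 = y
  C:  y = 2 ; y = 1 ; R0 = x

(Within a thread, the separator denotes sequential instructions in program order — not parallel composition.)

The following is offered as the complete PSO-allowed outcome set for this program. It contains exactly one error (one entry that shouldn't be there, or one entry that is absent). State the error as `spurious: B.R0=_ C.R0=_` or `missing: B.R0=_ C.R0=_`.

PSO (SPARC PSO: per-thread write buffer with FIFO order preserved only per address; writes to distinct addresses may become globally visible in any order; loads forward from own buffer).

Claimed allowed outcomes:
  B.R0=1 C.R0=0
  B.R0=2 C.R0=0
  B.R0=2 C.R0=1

outcome vector order: (B.R0,C.R0)
PSO (4): 10 11 20 21
PSO∖claimed = {11}

missing: B.R0=1 C.R0=1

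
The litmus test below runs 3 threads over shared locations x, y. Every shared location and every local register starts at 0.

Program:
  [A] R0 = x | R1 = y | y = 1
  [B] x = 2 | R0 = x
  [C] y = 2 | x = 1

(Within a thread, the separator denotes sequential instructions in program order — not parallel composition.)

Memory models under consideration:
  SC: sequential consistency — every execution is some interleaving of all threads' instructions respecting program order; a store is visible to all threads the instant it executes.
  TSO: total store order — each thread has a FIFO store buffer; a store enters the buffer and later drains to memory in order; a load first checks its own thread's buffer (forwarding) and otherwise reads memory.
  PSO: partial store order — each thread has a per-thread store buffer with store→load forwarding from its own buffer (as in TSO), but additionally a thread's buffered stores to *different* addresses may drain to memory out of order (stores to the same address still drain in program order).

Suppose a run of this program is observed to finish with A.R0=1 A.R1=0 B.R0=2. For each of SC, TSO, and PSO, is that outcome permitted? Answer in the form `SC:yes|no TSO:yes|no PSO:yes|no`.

SC:no TSO:no PSO:yes

outcome vector order: (A.R0,A.R1,B.R0)
[SC] allowed = {<0 0 1>, <0 0 2>, <0 2 1>, <0 2 2>, <1 2 1>, <1 2 2>, <2 0 1>, <2 0 2>, <2 2 1>, <2 2 2>}
[TSO] allowed = {<0 0 1>, <0 0 2>, <0 2 1>, <0 2 2>, <1 2 1>, <1 2 2>, <2 0 1>, <2 0 2>, <2 2 1>, <2 2 2>}
[PSO] allowed = {<0 0 1>, <0 0 2>, <0 2 1>, <0 2 2>, <1 0 1>, <1 0 2>, <1 2 1>, <1 2 2>, <2 0 1>, <2 0 2>, <2 2 1>, <2 2 2>}
target <1 0 2> ∈ {PSO}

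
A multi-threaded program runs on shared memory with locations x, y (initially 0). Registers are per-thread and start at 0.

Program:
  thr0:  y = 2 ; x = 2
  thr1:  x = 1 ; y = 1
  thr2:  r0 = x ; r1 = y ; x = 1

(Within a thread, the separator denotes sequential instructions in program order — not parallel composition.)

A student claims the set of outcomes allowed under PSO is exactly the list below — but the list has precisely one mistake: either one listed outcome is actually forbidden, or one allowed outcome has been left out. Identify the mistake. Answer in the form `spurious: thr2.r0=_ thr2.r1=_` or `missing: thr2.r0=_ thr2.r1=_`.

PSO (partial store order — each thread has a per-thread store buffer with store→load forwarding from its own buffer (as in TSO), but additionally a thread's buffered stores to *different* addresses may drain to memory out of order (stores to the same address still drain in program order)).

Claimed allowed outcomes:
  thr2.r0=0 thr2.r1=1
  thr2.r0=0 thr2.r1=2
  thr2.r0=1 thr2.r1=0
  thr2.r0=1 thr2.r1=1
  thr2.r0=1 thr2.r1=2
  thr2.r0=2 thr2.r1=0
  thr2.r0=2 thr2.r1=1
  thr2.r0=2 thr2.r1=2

missing: thr2.r0=0 thr2.r1=0

outcome vector order: (thr2.r0,thr2.r1)
PSO (9): 00; 01; 02; 10; 11; 12; 20; 21; 22
PSO∖claimed = {00}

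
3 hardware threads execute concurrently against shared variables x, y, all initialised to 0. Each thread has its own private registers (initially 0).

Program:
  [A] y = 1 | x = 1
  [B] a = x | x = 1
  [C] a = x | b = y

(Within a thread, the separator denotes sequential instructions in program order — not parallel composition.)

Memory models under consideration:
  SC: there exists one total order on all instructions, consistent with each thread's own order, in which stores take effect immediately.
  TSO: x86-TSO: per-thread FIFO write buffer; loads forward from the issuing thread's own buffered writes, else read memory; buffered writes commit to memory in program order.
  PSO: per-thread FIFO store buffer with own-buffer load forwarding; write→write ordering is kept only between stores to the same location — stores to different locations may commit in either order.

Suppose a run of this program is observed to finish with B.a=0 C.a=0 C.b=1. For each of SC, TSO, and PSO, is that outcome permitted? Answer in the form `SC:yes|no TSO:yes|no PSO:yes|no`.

SC:yes TSO:yes PSO:yes

outcome vector order: (B.a,C.a,C.b)
SC: 7 outcomes — {0/0/0; 0/0/1; 0/1/0; 0/1/1; 1/0/0; 1/0/1; 1/1/1}
TSO: 7 outcomes — {0/0/0; 0/0/1; 0/1/0; 0/1/1; 1/0/0; 1/0/1; 1/1/1}
PSO: 8 outcomes — {0/0/0; 0/0/1; 0/1/0; 0/1/1; 1/0/0; 1/0/1; 1/1/0; 1/1/1}
target 0/0/1 ∈ {SC,TSO,PSO}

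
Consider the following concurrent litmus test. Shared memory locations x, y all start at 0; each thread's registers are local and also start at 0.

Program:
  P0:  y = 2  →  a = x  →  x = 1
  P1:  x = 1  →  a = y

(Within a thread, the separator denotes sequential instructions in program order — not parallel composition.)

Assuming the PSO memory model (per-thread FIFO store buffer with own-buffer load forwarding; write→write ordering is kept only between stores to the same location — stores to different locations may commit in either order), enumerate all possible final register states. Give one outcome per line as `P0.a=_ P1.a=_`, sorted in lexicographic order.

P0.a=0 P1.a=0
P0.a=0 P1.a=2
P0.a=1 P1.a=0
P0.a=1 P1.a=2

outcome vector order: (P0.a,P1.a)
|PSO outcomes| = 4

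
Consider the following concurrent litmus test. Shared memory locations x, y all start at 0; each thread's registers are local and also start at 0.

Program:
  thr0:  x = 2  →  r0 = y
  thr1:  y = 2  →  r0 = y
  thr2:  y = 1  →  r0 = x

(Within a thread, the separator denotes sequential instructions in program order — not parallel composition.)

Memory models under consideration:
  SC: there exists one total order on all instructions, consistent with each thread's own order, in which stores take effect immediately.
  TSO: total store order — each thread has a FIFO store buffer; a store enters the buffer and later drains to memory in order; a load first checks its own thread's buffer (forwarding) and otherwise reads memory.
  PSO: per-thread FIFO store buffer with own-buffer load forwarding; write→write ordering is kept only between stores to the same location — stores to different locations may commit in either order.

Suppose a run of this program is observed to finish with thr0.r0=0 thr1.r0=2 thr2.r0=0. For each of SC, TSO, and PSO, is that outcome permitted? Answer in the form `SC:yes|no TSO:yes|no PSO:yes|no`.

outcome vector order: (thr0.r0,thr1.r0,thr2.r0)
SC: 9 outcomes — {(0,1,2), (0,2,2), (1,1,0), (1,1,2), (1,2,0), (1,2,2), (2,1,2), (2,2,0), (2,2,2)}
TSO: 12 outcomes — {(0,1,0), (0,1,2), (0,2,0), (0,2,2), (1,1,0), (1,1,2), (1,2,0), (1,2,2), (2,1,0), (2,1,2), (2,2,0), (2,2,2)}
PSO: 12 outcomes — {(0,1,0), (0,1,2), (0,2,0), (0,2,2), (1,1,0), (1,1,2), (1,2,0), (1,2,2), (2,1,0), (2,1,2), (2,2,0), (2,2,2)}
target (0,2,0) ∈ {TSO,PSO}

SC:no TSO:yes PSO:yes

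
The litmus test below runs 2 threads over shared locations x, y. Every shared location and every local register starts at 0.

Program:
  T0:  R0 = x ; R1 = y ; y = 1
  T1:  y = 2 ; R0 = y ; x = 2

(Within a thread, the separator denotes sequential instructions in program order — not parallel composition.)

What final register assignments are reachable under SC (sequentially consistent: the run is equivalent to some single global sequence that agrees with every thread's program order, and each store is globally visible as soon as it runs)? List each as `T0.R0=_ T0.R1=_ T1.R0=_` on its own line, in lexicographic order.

outcome vector order: (T0.R0,T0.R1,T1.R0)
|SC outcomes| = 5

T0.R0=0 T0.R1=0 T1.R0=1
T0.R0=0 T0.R1=0 T1.R0=2
T0.R0=0 T0.R1=2 T1.R0=1
T0.R0=0 T0.R1=2 T1.R0=2
T0.R0=2 T0.R1=2 T1.R0=2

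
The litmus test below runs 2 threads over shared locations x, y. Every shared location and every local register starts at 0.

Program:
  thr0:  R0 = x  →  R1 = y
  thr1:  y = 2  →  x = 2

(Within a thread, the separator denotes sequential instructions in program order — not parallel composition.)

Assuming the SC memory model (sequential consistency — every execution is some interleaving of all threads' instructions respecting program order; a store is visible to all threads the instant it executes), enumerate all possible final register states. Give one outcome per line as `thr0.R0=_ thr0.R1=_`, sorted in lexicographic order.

outcome vector order: (thr0.R0,thr0.R1)
|SC outcomes| = 3

thr0.R0=0 thr0.R1=0
thr0.R0=0 thr0.R1=2
thr0.R0=2 thr0.R1=2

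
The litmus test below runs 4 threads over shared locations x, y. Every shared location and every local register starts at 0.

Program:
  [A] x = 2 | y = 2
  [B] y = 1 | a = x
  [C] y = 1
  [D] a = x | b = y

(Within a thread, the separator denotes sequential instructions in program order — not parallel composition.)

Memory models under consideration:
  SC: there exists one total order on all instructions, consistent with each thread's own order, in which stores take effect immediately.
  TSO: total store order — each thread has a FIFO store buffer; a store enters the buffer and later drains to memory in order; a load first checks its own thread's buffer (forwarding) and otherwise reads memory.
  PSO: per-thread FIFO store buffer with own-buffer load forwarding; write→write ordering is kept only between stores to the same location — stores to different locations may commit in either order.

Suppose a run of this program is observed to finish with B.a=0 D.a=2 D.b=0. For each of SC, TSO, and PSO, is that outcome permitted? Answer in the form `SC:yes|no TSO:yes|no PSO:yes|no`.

outcome vector order: (B.a,D.a,D.b)
[SC] allowed = {000 001 002 021 022 200 201 202 220 221 222}
[TSO] allowed = {000 001 002 020 021 022 200 201 202 220 221 222}
[PSO] allowed = {000 001 002 020 021 022 200 201 202 220 221 222}
target 020 ∈ {TSO,PSO}

SC:no TSO:yes PSO:yes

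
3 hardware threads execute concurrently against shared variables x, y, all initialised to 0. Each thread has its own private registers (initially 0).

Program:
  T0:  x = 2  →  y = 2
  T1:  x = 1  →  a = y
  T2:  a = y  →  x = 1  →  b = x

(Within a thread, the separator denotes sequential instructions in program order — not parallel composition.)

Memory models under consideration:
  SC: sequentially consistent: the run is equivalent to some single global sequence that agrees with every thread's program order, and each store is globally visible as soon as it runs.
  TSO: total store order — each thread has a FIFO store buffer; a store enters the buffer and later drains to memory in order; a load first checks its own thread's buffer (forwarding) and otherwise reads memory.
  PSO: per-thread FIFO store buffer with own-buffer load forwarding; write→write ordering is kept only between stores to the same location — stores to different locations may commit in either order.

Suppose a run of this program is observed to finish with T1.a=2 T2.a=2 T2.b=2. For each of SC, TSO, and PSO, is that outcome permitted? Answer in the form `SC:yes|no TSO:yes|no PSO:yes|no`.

outcome vector order: (T1.a,T2.a,T2.b)
SC (6): <0 0 1>; <0 0 2>; <0 2 1>; <2 0 1>; <2 0 2>; <2 2 1>
TSO (6): <0 0 1>; <0 0 2>; <0 2 1>; <2 0 1>; <2 0 2>; <2 2 1>
PSO (8): <0 0 1>; <0 0 2>; <0 2 1>; <0 2 2>; <2 0 1>; <2 0 2>; <2 2 1>; <2 2 2>
target <2 2 2> ∈ {PSO}

SC:no TSO:no PSO:yes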